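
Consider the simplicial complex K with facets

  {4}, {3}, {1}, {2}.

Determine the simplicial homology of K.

H_0 = Z^4.

Order the vertices as 1 < 2 < 3 < 4. Listing each simplex with vertices in this order, K has dimension 0 with simplices:

  0-simplices (4): [1], [2], [3], [4]

Hence C_0 ≅ Z^4.

Reading off H_k = ker ∂_k / im ∂_{k+1}:

  H_0: rank C_0 − rank ∂_1 = 4 − 0 = 4, and there is no ∂_1, so H_0 = Z^4.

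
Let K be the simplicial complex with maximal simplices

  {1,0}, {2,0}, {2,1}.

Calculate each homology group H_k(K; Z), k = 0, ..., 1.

H_0 = Z,  H_1 = Z.

Take the total order 0 < 1 < 2 on the vertex set. Then K (dimension 1) consists of the simplices:

  0-simplices (3): [0], [1], [2]
  1-simplices (3): [0,1], [0,2], [1,2]

so the chain groups are C_0 ≅ Z^3, C_1 ≅ Z^3.

∂_1: C_1 → C_0 maps an edge to its endpoints' difference, ∂[p,q] = q − p. For instance
  ∂[0,2] = [2] − [0].
As a 3×3 matrix over Z this has rank 2, with invariant factors (1,1).

Now H_k = ker ∂_k / im ∂_{k+1}, so:

  H_0: rank C_0 − rank ∂_1 = 3 − 2 = 1, and the invariant factors of ∂_1 are all 1, so H_0 ≅ Z.
  H_1: rank ker ∂_1 − rank ∂_2 = (3 − 2) − 0 = 1, and there is no ∂_2, so H_1 ≅ Z.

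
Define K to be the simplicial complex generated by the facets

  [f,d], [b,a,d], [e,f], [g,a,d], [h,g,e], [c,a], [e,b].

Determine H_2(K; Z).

H_2 ≅ 0.

Fix the vertex order a < b < c < d < e < f < g < h and write every simplex with vertices in increasing order. Then dim K = 2 and the simplices of K are:

  0-simplices (8): a, b, c, d, e, f, g, h
  1-simplices (12): ab, ac, ad, ag, bd, be, df, dg, ef, eg, eh, gh
  2-simplices (3): abd, adg, egh

giving chain groups C_0 ≅ Z^8, C_1 ≅ Z^12, C_2 ≅ Z^3.

∂_1: C_1 → C_0 is given by ∂[p,q] = [q] − [p]. For instance
  ∂eg = g − e.
The 8×12 boundary matrix has rank 7 and Smith normal form diag(1,1,1,1,1,1,1).

∂_2: C_2 → C_1 sends each 2-simplex [p,q,r] to [q,r] − [p,r] + [p,q]. For instance
  ∂egh = gh − eh + eg,
  ∂abd = bd − ad + ab.
As a 12×3 matrix over Z this has rank 3, with invariant factors (1,1,1).

Reading off H_k = ker ∂_k / im ∂_{k+1}:

  H_2: rank ker ∂_2 − rank ∂_3 = (3 − 3) − 0 = 0, and there is no ∂_3, so H_2 ≅ 0.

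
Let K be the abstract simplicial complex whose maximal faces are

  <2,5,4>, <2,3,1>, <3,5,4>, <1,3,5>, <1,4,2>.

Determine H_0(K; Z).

K has 5 vertices, 10 edges, 5 triangles.
rank ∂_0 = 0, rank ∂_1 = 4 ⇒ b_0 = 5 − 0 − 4 = 1; all invariant factors of ∂_1 are 1 so no torsion. So H_0 = Z.

H_0 = Z.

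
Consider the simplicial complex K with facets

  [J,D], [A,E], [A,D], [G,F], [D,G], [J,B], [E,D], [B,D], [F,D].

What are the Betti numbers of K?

K has 7 vertices, 9 edges.
rank ∂_0 = 0, rank ∂_1 = 6 ⇒ b_0 = 7 − 0 − 6 = 1; all invariant factors of ∂_1 are 1 so no torsion. So H_0 ≅ Z.
rank ∂_1 = 6, rank ∂_2 = 0 ⇒ b_1 = 9 − 6 − 0 = 3. So H_1 ≅ Z^3.

b_0 = 1, b_1 = 3.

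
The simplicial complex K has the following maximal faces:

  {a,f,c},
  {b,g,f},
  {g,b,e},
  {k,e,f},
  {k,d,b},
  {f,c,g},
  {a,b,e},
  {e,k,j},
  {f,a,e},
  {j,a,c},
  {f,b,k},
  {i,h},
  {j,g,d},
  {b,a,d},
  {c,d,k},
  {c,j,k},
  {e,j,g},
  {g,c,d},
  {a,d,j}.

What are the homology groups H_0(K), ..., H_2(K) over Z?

H_0 ≅ Z^2,  H_1 ≅ Z ⊕ Z_2,  H_2 = 0.

We work with the vertex ordering a < b < c < d < e < f < g < h < i < j < k. The simplices of K, each written with vertices in increasing order, are:

  0-simplices (11): a, b, c, d, e, f, g, h, i, j, k
  1-simplices (28): ab, ac, ad, ae, af, aj, bd, be, bf, bg, bk, cd, cf, cg, cj, ck, dg, dj, dk, ef, eg, ej, ek, fg, fk, gj, hi, jk
  2-simplices (18): abd, abe, acf, acj, adj, aef, bdk, beg, bfg, bfk, cdg, cdk, cfg, cjk, dgj, efk, egj, ejk

so the chain groups are C_0 ≅ Z^11, C_1 ≅ Z^28, C_2 ≅ Z^18.

Boundary ∂_1: C_1 → C_0 maps an edge to its endpoints' difference, ∂[p,q] = q − p. For instance
  ∂dj = j − d.
The resulting 11×28 matrix has rank 9, and its Smith normal form has invariant factors (1,1,1,1,1,1,1,1,1).

The boundary map ∂_2: C_2 → C_1 acts by ∂[p,q,r] = [q,r] − [p,r] + [p,q]. For instance
  ∂abd = bd − ad + ab,
  ∂efk = fk − ek + ef.
The resulting 28×18 matrix has rank 18, and its Smith normal form has invariant factors (1,1,1,1,1,1,1,1,1,1,1,1,1,1,1,1,1,2).

Reading off H_k = ker ∂_k / im ∂_{k+1}:

  H_0: rank C_0 − rank ∂_1 = 11 − 9 = 2, and the invariant factors of ∂_1 are all 1, so H_0 = Z^2.
  H_1: rank ker ∂_1 − rank ∂_2 = (28 − 9) − 18 = 1, and ∂_2 has invariant factor 2 > 1, so H_1 = Z ⊕ Z_2.
  H_2: rank ker ∂_2 − rank ∂_3 = (18 − 18) − 0 = 0, and there is no ∂_3, so H_2 = 0.

As a check, the Euler characteristic is 11 − 28 + 18 = 1, which agrees with 2 − 1 + 0 = 1.
(K is a triangulation of the disjoint union of the Klein bottle and the 1-simplex.)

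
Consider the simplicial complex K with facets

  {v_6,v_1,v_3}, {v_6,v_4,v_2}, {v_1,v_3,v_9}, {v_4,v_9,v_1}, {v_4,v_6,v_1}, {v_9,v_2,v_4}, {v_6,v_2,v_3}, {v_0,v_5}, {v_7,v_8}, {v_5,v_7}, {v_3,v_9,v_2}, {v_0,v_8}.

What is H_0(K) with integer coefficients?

H_0 ≅ Z^2.

Order the vertices as v_0 < v_1 < v_2 < v_3 < v_4 < v_5 < v_6 < v_7 < v_8 < v_9. Listing each simplex with vertices in this order, K has dimension 2 with simplices:

  0-simplices (10): [v_0], [v_1], [v_2], [v_3], [v_4], [v_5], [v_6], [v_7], [v_8], [v_9]
  1-simplices (16): (16 of them)
  2-simplices (8): [v_1,v_3,v_6], [v_1,v_3,v_9], [v_1,v_4,v_6], [v_1,v_4,v_9], [v_2,v_3,v_6], [v_2,v_3,v_9], [v_2,v_4,v_6], [v_2,v_4,v_9]

Hence C_0 ≅ Z^10, C_1 ≅ Z^16, C_2 ≅ Z^8.

Boundary ∂_1: C_1 → C_0 sends each edge [p,q] (with p < q) to q − p. For instance
  ∂[v_4,v_6] = [v_6] − [v_4].
This gives a 10×16 integer matrix of rank 8; reducing to Smith normal form yields diagonal entries (1,1,1,1,1,1,1,1).

The boundary map ∂_2: C_2 → C_1 maps a triangle to the signed sum of its edges. For instance
  ∂[v_1,v_4,v_6] = [v_4,v_6] − [v_1,v_6] + [v_1,v_4],
  ∂[v_1,v_4,v_9] = [v_4,v_9] − [v_1,v_9] + [v_1,v_4].
The 16×8 boundary matrix has rank 7 and Smith normal form diag(1,1,1,1,1,1,1).

Computing H_k = (kernel of ∂_k) / (image of ∂_{k+1}):

  H_0: rank C_0 − rank ∂_1 = 10 − 8 = 2, and the invariant factors of ∂_1 are all 1, so H_0 ≅ Z^2.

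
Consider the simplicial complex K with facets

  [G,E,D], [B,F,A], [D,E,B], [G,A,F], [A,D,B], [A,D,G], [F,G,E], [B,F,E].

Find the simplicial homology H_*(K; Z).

Take the total order A < B < D < E < F < G on the vertex set. Then K (dimension 2) consists of the simplices:

  0-simplices (6): A, B, D, E, F, G
  1-simplices (12): AB, AD, AF, AG, BD, BE, BF, DE, DG, EF, EG, FG
  2-simplices (8): ABD, ABF, ADG, AFG, BDE, BEF, DEG, EFG

giving chain groups C_0 ≅ Z^6, C_1 ≅ Z^12, C_2 ≅ Z^8.

The boundary map ∂_1: C_1 → C_0 is given by ∂[p,q] = [q] − [p].
The 6×12 boundary matrix has rank 5 and Smith normal form diag(1,1,1,1,1).

The boundary map ∂_2: C_2 → C_1 maps a triangle to the signed sum of its edges. For instance
  ∂BEF = EF − BF + BE,
  ∂DEG = EG − DG + DE.
As a 12×8 matrix over Z this has rank 7, with invariant factors (1,1,1,1,1,1,1).

Reading off H_k = ker ∂_k / im ∂_{k+1}:

  H_0: rank C_0 − rank ∂_1 = 6 − 5 = 1, and the invariant factors of ∂_1 are all 1, so H_0 ≅ Z.
  H_1: rank ker ∂_1 − rank ∂_2 = (12 − 5) − 7 = 0, and the invariant factors of ∂_2 are all 1, so H_1 ≅ 0.
  H_2: rank ker ∂_2 − rank ∂_3 = (8 − 7) − 0 = 1, and there is no ∂_3, so H_2 ≅ Z.

H_0 ≅ Z,  H_1 = 0,  H_2 ≅ Z.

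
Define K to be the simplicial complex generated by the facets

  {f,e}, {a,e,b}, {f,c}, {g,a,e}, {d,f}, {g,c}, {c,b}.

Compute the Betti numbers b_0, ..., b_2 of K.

K has 7 vertices, 10 edges, 2 triangles.
rank ∂_0 = 0, rank ∂_1 = 6 ⇒ b_0 = 7 − 0 − 6 = 1; all invariant factors of ∂_1 are 1 so no torsion. So H_0 ≅ Z.
rank ∂_1 = 6, rank ∂_2 = 2 ⇒ b_1 = 10 − 6 − 2 = 2; all invariant factors of ∂_2 are 1 so no torsion. So H_1 ≅ Z^2.
rank ∂_2 = 2, rank ∂_3 = 0 ⇒ b_2 = 2 − 2 − 0 = 0. So H_2 ≅ 0.

b_0 = 1, b_1 = 2, b_2 = 0.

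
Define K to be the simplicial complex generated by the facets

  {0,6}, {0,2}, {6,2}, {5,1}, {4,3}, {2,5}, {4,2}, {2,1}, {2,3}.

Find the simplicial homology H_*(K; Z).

H_0 = Z,  H_1 = Z^3.

Fix the vertex order 0 < 1 < 2 < 3 < 4 < 5 < 6 and write every simplex with vertices in increasing order. Then dim K = 1 and the simplices of K are:

  0-simplices (7): [0], [1], [2], [3], [4], [5], [6]
  1-simplices (9): [0,2], [0,6], [1,2], [1,5], [2,3], [2,4], [2,5], [2,6], [3,4]

so the chain groups are C_0 ≅ Z^7, C_1 ≅ Z^9.

The boundary map ∂_1: C_1 → C_0 sends each edge [p,q] (with p < q) to q − p. For instance
  ∂[1,5] = [5] − [1].
As a 7×9 matrix over Z this has rank 6, with invariant factors (1,1,1,1,1,1).

From H_k ≅ ker(∂_k) / im(∂_{k+1}) we obtain:

  H_0: rank C_0 − rank ∂_1 = 7 − 6 = 1, and the invariant factors of ∂_1 are all 1, so H_0 = Z.
  H_1: rank ker ∂_1 − rank ∂_2 = (9 − 6) − 0 = 3, and there is no ∂_2, so H_1 = Z^3.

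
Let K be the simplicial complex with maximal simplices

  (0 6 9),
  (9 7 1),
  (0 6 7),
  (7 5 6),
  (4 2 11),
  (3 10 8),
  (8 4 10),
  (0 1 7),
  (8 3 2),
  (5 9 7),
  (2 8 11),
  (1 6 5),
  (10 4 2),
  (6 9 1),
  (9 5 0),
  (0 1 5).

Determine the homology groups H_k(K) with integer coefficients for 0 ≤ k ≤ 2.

Order the vertices as 0 < 1 < 2 < 3 < 4 < 5 < 6 < 7 < 8 < 9 < 10 < 11. Listing each simplex with vertices in this order, K has dimension 2 with simplices:

  0-simplices (12): [0], [1], [2], [3], [4], [5], [6], [7], [8], [9], [10], [11]
  1-simplices (27): (27 of them)
  2-simplices (16): [0,1,5], [0,1,7], [0,5,9], [0,6,7], [0,6,9], [1,5,6], [1,6,9], [1,7,9], [2,3,8], [2,4,10], [2,4,11], [2,8,11], [3,8,10], [4,8,10], [5,6,7], [5,7,9]

Hence C_0 ≅ Z^12, C_1 ≅ Z^27, C_2 ≅ Z^16.

∂_1: C_1 → C_0 is given by ∂[p,q] = [q] − [p]. For instance
  ∂[3,10] = [10] − [3].
As a 12×27 matrix over Z this has rank 10, with invariant factors (1,1,1,1,1,1,1,1,1,1).

∂_2: C_2 → C_1 acts by ∂[p,q,r] = [q,r] − [p,r] + [p,q]. For instance
  ∂[5,7,9] = [7,9] − [5,9] + [5,7],
  ∂[4,8,10] = [8,10] − [4,10] + [4,8].
The resulting 27×16 matrix has rank 16, and its Smith normal form has invariant factors (1,1,1,1,1,1,1,1,1,1,1,1,1,1,1,2).

Now H_k = ker ∂_k / im ∂_{k+1}, so:

  H_0: rank C_0 − rank ∂_1 = 12 − 10 = 2, and the invariant factors of ∂_1 are all 1, so H_0 ≅ Z^2.
  H_1: rank ker ∂_1 − rank ∂_2 = (27 − 10) − 16 = 1, and ∂_2 has invariant factor 2 > 1, so H_1 ≅ Z ⊕ Z/2.
  H_2: rank ker ∂_2 − rank ∂_3 = (16 − 16) − 0 = 0, and there is no ∂_3, so H_2 ≅ 0.

As a check, the Euler characteristic is 12 − 27 + 16 = 1, which agrees with 2 − 1 + 0 = 1.

H_0 ≅ Z^2,  H_1 ≅ Z ⊕ Z/2,  H_2 = 0.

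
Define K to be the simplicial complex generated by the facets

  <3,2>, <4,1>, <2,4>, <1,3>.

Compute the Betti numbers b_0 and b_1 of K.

K has 4 vertices, 4 edges.
rank ∂_0 = 0, rank ∂_1 = 3 ⇒ b_0 = 4 − 0 − 3 = 1; all invariant factors of ∂_1 are 1 so no torsion. So H_0 ≅ Z.
rank ∂_1 = 3, rank ∂_2 = 0 ⇒ b_1 = 4 − 3 − 0 = 1. So H_1 ≅ Z.

b_0 = 1, b_1 = 1.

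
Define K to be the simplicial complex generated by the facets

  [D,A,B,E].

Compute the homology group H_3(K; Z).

H_3 = 0.

Take the total order A < B < D < E on the vertex set. Then K (dimension 3) consists of the simplices:

  0-simplices (4): A, B, D, E
  1-simplices (6): AB, AD, AE, BD, BE, DE
  2-simplices (4): ABD, ABE, ADE, BDE
  3-simplices (1): ABDE

Hence C_0 ≅ Z^4, C_1 ≅ Z^6, C_2 ≅ Z^4, C_3 ≅ Z^1.

∂_1: C_1 → C_0 sends each edge [p,q] (with p < q) to q − p.
This gives a 4×6 integer matrix of rank 3; reducing to Smith normal form yields diagonal entries (1,1,1).

Boundary ∂_2: C_2 → C_1 sends each 2-simplex [p,q,r] to [q,r] − [p,r] + [p,q]. For instance
  ∂ADE = DE − AE + AD,
  ∂ABE = BE − AE + AB.
This gives a 6×4 integer matrix of rank 3; reducing to Smith normal form yields diagonal entries (1,1,1).

Boundary ∂_3: C_3 → C_2 sends each 3-simplex σ to the alternating sum Σ_i (−1)^i (σ with its i-th vertex removed). For instance
  ∂ABDE = BDE − ADE + ABE − ABD.
This gives a 4×1 integer matrix of rank 1; reducing to Smith normal form yields diagonal entries (1).

Computing H_k = (kernel of ∂_k) / (image of ∂_{k+1}):

  H_3: rank ker ∂_3 − rank ∂_4 = (1 − 1) − 0 = 0, and there is no ∂_4, so H_3 ≅ 0.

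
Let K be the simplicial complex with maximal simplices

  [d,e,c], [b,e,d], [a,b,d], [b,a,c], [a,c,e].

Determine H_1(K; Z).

H_1 ≅ Z.

K has 5 vertices, 10 edges, 5 triangles.
rank ∂_1 = 4, rank ∂_2 = 5 ⇒ b_1 = 10 − 4 − 5 = 1; all invariant factors of ∂_2 are 1 so no torsion. So H_1 = Z.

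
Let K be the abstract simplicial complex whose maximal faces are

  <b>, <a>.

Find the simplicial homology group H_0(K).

Fix the vertex order a < b and write every simplex with vertices in increasing order. Then dim K = 0 and the simplices of K are:

  0-simplices (2): a, b

so the chain groups are C_0 ≅ Z^2.

Now H_k = ker ∂_k / im ∂_{k+1}, so:

  H_0: rank C_0 − rank ∂_1 = 2 − 0 = 2, and there is no ∂_1, so H_0 = Z^2.

H_0 ≅ Z^2.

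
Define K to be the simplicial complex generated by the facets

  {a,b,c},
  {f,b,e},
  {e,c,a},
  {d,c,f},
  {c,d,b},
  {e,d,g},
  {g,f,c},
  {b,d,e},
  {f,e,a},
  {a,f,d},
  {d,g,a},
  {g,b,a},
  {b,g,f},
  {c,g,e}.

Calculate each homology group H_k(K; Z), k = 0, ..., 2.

K has 7 vertices, 21 edges, 14 triangles.
rank ∂_0 = 0, rank ∂_1 = 6 ⇒ b_0 = 7 − 0 − 6 = 1; all invariant factors of ∂_1 are 1 so no torsion. So H_0 ≅ Z.
rank ∂_1 = 6, rank ∂_2 = 13 ⇒ b_1 = 21 − 6 − 13 = 2; all invariant factors of ∂_2 are 1 so no torsion. So H_1 ≅ Z^2.
rank ∂_2 = 13, rank ∂_3 = 0 ⇒ b_2 = 14 − 13 − 0 = 1. So H_2 ≅ Z.

H_0 ≅ Z,  H_1 ≅ Z^2,  H_2 ≅ Z.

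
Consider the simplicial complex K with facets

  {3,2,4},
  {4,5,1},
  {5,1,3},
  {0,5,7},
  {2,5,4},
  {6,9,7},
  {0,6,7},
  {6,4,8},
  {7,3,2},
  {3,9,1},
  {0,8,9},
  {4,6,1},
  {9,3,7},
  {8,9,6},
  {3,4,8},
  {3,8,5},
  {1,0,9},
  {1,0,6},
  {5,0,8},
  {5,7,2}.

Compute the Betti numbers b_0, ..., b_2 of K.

We work with the vertex ordering 0 < 1 < 2 < 3 < 4 < 5 < 6 < 7 < 8 < 9. The simplices of K, each written with vertices in increasing order, are:

  0-simplices (10): [0], [1], [2], [3], [4], [5], [6], [7], [8], [9]
  1-simplices (30): (30 of them)
  2-simplices (20): (20 of them)

giving chain groups C_0 ≅ Z^10, C_1 ≅ Z^30, C_2 ≅ Z^20.

The boundary map ∂_1: C_1 → C_0 is given by ∂[p,q] = [q] − [p]. For instance
  ∂[3,9] = [9] − [3].
This gives a 10×30 integer matrix of rank 9; reducing to Smith normal form yields diagonal entries (1,1,1,1,1,1,1,1,1).

∂_2: C_2 → C_1 sends each 2-simplex [p,q,r] to [q,r] − [p,r] + [p,q]. For instance
  ∂[6,7,9] = [7,9] − [6,9] + [6,7],
  ∂[2,3,4] = [3,4] − [2,4] + [2,3].
The 30×20 boundary matrix has rank 20 and Smith normal form diag(1,1,1,1,1,1,1,1,1,1,1,1,1,1,1,1,1,1,1,2).

Computing H_k = (kernel of ∂_k) / (image of ∂_{k+1}):

  H_0: rank C_0 − rank ∂_1 = 10 − 9 = 1, and the invariant factors of ∂_1 are all 1, so H_0 = Z.
  H_1: rank ker ∂_1 − rank ∂_2 = (30 − 9) − 20 = 1, and ∂_2 has invariant factor 2 > 1, so H_1 = Z × Z/2.
  H_2: rank ker ∂_2 − rank ∂_3 = (20 − 20) − 0 = 0, and there is no ∂_3, so H_2 = 0.

(K is a triangulation of the Klein bottle.)

Hence the Betti numbers are b_0 = 1, b_1 = 1, b_2 = 0.

b_0 = 1, b_1 = 1, b_2 = 0.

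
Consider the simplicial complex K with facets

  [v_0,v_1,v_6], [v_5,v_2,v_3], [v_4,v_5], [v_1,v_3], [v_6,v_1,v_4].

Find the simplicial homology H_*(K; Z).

H_0 ≅ Z,  H_1 ≅ Z,  H_2 = 0.

Take the total order v_0 < v_1 < v_2 < v_3 < v_4 < v_5 < v_6 on the vertex set. Then K (dimension 2) consists of the simplices:

  0-simplices (7): [v_0], [v_1], [v_2], [v_3], [v_4], [v_5], [v_6]
  1-simplices (10): [v_0,v_1], [v_0,v_6], [v_1,v_3], [v_1,v_4], [v_1,v_6], [v_2,v_3], [v_2,v_5], [v_3,v_5], [v_4,v_5], [v_4,v_6]
  2-simplices (3): [v_0,v_1,v_6], [v_1,v_4,v_6], [v_2,v_3,v_5]

giving chain groups C_0 ≅ Z^7, C_1 ≅ Z^10, C_2 ≅ Z^3.

Boundary ∂_1: C_1 → C_0 maps an edge to its endpoints' difference, ∂[p,q] = q − p. For instance
  ∂[v_2,v_3] = [v_3] − [v_2].
As a 7×10 matrix over Z this has rank 6, with invariant factors (1,1,1,1,1,1).

Boundary ∂_2: C_2 → C_1 maps a triangle to the signed sum of its edges. For instance
  ∂[v_2,v_3,v_5] = [v_3,v_5] − [v_2,v_5] + [v_2,v_3],
  ∂[v_0,v_1,v_6] = [v_1,v_6] − [v_0,v_6] + [v_0,v_1].
This gives a 10×3 integer matrix of rank 3; reducing to Smith normal form yields diagonal entries (1,1,1).

From H_k ≅ ker(∂_k) / im(∂_{k+1}) we obtain:

  H_0: rank C_0 − rank ∂_1 = 7 − 6 = 1, and the invariant factors of ∂_1 are all 1, so H_0 ≅ Z.
  H_1: rank ker ∂_1 − rank ∂_2 = (10 − 6) − 3 = 1, and the invariant factors of ∂_2 are all 1, so H_1 ≅ Z.
  H_2: rank ker ∂_2 − rank ∂_3 = (3 − 3) − 0 = 0, and there is no ∂_3, so H_2 ≅ 0.

As a check, the Euler characteristic is 7 − 10 + 3 = 0, which agrees with 1 − 1 + 0 = 0.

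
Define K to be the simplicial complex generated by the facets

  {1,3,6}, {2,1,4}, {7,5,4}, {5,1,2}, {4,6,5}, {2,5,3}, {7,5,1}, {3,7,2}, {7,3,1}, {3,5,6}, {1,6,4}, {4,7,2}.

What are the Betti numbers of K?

Fix the vertex order 1 < 2 < 3 < 4 < 5 < 6 < 7 and write every simplex with vertices in increasing order. Then dim K = 2 and the simplices of K are:

  0-simplices (7): [1], [2], [3], [4], [5], [6], [7]
  1-simplices (18): [1,2], [1,3], [1,4], [1,5], [1,6], [1,7], [2,3], [2,4], [2,5], [2,7], [3,5], [3,6], [3,7], [4,5], [4,6], [4,7], [5,6], [5,7]
  2-simplices (12): [1,2,4], [1,2,5], [1,3,6], [1,3,7], [1,4,6], [1,5,7], [2,3,5], [2,3,7], [2,4,7], [3,5,6], [4,5,6], [4,5,7]

giving chain groups C_0 ≅ Z^7, C_1 ≅ Z^18, C_2 ≅ Z^12.

∂_1: C_1 → C_0 is given by ∂[p,q] = [q] − [p]. For instance
  ∂[5,7] = [7] − [5].
The 7×18 boundary matrix has rank 6 and Smith normal form diag(1,1,1,1,1,1).

∂_2: C_2 → C_1 sends each 2-simplex [p,q,r] to [q,r] − [p,r] + [p,q]. For instance
  ∂[1,5,7] = [5,7] − [1,7] + [1,5],
  ∂[1,2,5] = [2,5] − [1,5] + [1,2].
As a 18×12 matrix over Z this has rank 12, with invariant factors (1,1,1,1,1,1,1,1,1,1,1,2).

Computing H_k = (kernel of ∂_k) / (image of ∂_{k+1}):

  H_0: rank C_0 − rank ∂_1 = 7 − 6 = 1, and the invariant factors of ∂_1 are all 1, so H_0 ≅ Z.
  H_1: rank ker ∂_1 − rank ∂_2 = (18 − 6) − 12 = 0, and ∂_2 has invariant factor 2 > 1, so H_1 ≅ Z/2.
  H_2: rank ker ∂_2 − rank ∂_3 = (12 − 12) − 0 = 0, and there is no ∂_3, so H_2 ≅ 0.

As a check, the Euler characteristic is 7 − 18 + 12 = 1, which agrees with 1 − 0 + 0 = 1.

Hence the Betti numbers are b_0 = 1, b_1 = 0, b_2 = 0.

b_0 = 1, b_1 = 0, b_2 = 0.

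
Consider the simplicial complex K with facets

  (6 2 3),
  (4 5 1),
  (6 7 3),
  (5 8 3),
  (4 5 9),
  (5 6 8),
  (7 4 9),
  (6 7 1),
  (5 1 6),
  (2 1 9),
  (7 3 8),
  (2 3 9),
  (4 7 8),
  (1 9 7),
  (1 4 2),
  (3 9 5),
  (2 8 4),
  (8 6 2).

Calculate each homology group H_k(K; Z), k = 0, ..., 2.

H_0 = Z,  H_1 = Z ⊕ Z/2,  H_2 = 0.

We work with the vertex ordering 1 < 2 < 3 < 4 < 5 < 6 < 7 < 8 < 9. The simplices of K, each written with vertices in increasing order, are:

  0-simplices (9): [1], [2], [3], [4], [5], [6], [7], [8], [9]
  1-simplices (27): (27 of them)
  2-simplices (18): [1,2,4], [1,2,9], [1,4,5], [1,5,6], [1,6,7], [1,7,9], [2,3,6], [2,3,9], [2,4,8], [2,6,8], [3,5,8], [3,5,9], [3,6,7], [3,7,8], [4,5,9], [4,7,8], [4,7,9], [5,6,8]

so the chain groups are C_0 ≅ Z^9, C_1 ≅ Z^27, C_2 ≅ Z^18.

The boundary map ∂_1: C_1 → C_0 is given by ∂[p,q] = [q] − [p]. For instance
  ∂[5,6] = [6] − [5].
The 9×27 boundary matrix has rank 8 and Smith normal form diag(1,1,1,1,1,1,1,1).

Boundary ∂_2: C_2 → C_1 sends each 2-simplex [p,q,r] to [q,r] − [p,r] + [p,q]. For instance
  ∂[3,5,9] = [5,9] − [3,9] + [3,5],
  ∂[1,4,5] = [4,5] − [1,5] + [1,4].
This gives a 27×18 integer matrix of rank 18; reducing to Smith normal form yields diagonal entries (1,1,1,1,1,1,1,1,1,1,1,1,1,1,1,1,1,2).

From H_k ≅ ker(∂_k) / im(∂_{k+1}) we obtain:

  H_0: rank C_0 − rank ∂_1 = 9 − 8 = 1, and the invariant factors of ∂_1 are all 1, so H_0 = Z.
  H_1: rank ker ∂_1 − rank ∂_2 = (27 − 8) − 18 = 1, and ∂_2 has invariant factor 2 > 1, so H_1 = Z ⊕ Z/2.
  H_2: rank ker ∂_2 − rank ∂_3 = (18 − 18) − 0 = 0, and there is no ∂_3, so H_2 = 0.

As a check, the Euler characteristic is 9 − 27 + 18 = 0, which agrees with 1 − 1 + 0 = 0.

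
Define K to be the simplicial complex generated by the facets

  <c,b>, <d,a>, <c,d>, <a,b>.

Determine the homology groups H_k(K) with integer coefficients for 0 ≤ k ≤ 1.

Fix the vertex order a < b < c < d and write every simplex with vertices in increasing order. Then dim K = 1 and the simplices of K are:

  0-simplices (4): a, b, c, d
  1-simplices (4): ab, ad, bc, cd

giving chain groups C_0 ≅ Z^4, C_1 ≅ Z^4.

The boundary map ∂_1: C_1 → C_0 sends each edge [p,q] (with p < q) to q − p. For instance
  ∂ab = b − a.
This gives a 4×4 integer matrix of rank 3; reducing to Smith normal form yields diagonal entries (1,1,1).

Now H_k = ker ∂_k / im ∂_{k+1}, so:

  H_0: rank C_0 − rank ∂_1 = 4 − 3 = 1, and the invariant factors of ∂_1 are all 1, so H_0 = Z.
  H_1: rank ker ∂_1 − rank ∂_2 = (4 − 3) − 0 = 1, and there is no ∂_2, so H_1 = Z.

H_0 ≅ Z,  H_1 ≅ Z.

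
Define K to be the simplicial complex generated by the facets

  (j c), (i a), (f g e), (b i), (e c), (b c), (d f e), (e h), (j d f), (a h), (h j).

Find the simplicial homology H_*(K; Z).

We work with the vertex ordering a < b < c < d < e < f < g < h < i < j. The simplices of K, each written with vertices in increasing order, are:

  0-simplices (10): a, b, c, d, e, f, g, h, i, j
  1-simplices (15): ah, ai, bc, bi, ce, cj, de, df, dj, ef, eg, eh, fg, fj, hj
  2-simplices (3): def, dfj, efg

so the chain groups are C_0 ≅ Z^10, C_1 ≅ Z^15, C_2 ≅ Z^3.

∂_1: C_1 → C_0 maps an edge to its endpoints' difference, ∂[p,q] = q − p. For instance
  ∂ai = i − a.
The 10×15 boundary matrix has rank 9 and Smith normal form diag(1,1,1,1,1,1,1,1,1).

∂_2: C_2 → C_1 maps a triangle to the signed sum of its edges. For instance
  ∂def = ef − df + de,
  ∂efg = fg − eg + ef.
This gives a 15×3 integer matrix of rank 3; reducing to Smith normal form yields diagonal entries (1,1,1).

Now H_k = ker ∂_k / im ∂_{k+1}, so:

  H_0: rank C_0 − rank ∂_1 = 10 − 9 = 1, and the invariant factors of ∂_1 are all 1, so H_0 ≅ Z.
  H_1: rank ker ∂_1 − rank ∂_2 = (15 − 9) − 3 = 3, and the invariant factors of ∂_2 are all 1, so H_1 ≅ Z^3.
  H_2: rank ker ∂_2 − rank ∂_3 = (3 − 3) − 0 = 0, and there is no ∂_3, so H_2 ≅ 0.

H_0 ≅ Z,  H_1 ≅ Z^3,  H_2 = 0.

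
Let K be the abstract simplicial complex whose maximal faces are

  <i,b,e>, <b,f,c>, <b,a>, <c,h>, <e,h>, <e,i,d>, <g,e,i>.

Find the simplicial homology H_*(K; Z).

H_0 = Z,  H_1 = Z,  H_2 = 0.

K has 9 vertices, 13 edges, 4 triangles.
rank ∂_0 = 0, rank ∂_1 = 8 ⇒ b_0 = 9 − 0 − 8 = 1; all invariant factors of ∂_1 are 1 so no torsion. So H_0 = Z.
rank ∂_1 = 8, rank ∂_2 = 4 ⇒ b_1 = 13 − 8 − 4 = 1; all invariant factors of ∂_2 are 1 so no torsion. So H_1 = Z.
rank ∂_2 = 4, rank ∂_3 = 0 ⇒ b_2 = 4 − 4 − 0 = 0. So H_2 = 0.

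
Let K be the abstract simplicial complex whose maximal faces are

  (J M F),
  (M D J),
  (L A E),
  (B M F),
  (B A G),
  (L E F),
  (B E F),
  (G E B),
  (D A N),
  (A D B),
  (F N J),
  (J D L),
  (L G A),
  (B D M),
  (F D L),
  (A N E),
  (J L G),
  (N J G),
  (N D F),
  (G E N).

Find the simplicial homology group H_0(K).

H_0 ≅ Z.

Order the vertices as A < B < D < E < F < G < J < L < M < N. Listing each simplex with vertices in this order, K has dimension 2 with simplices:

  0-simplices (10): A, B, D, E, F, G, J, L, M, N
  1-simplices (30): AB, AD, AE, AG, AL, AN, BD, BE, BF, BG, BM, DF, DJ, DL, DM, DN, EF, EG, EL, EN, FJ, FL, FM, FN, GJ, GL, GN, JL, JM, JN
  2-simplices (20): ABD, ABG, ADN, AEL, AEN, AGL, BDM, BEF, BEG, BFM, DFL, DFN, DJL, DJM, EFL, EGN, FJM, FJN, GJL, GJN

Hence C_0 ≅ Z^10, C_1 ≅ Z^30, C_2 ≅ Z^20.

∂_1: C_1 → C_0 maps an edge to its endpoints' difference, ∂[p,q] = q − p. For instance
  ∂GL = L − G.
The 10×30 boundary matrix has rank 9 and Smith normal form diag(1,1,1,1,1,1,1,1,1).

∂_2: C_2 → C_1 sends each 2-simplex [p,q,r] to [q,r] − [p,r] + [p,q]. For instance
  ∂BDM = DM − BM + BD,
  ∂ABD = BD − AD + AB.
The resulting 30×20 matrix has rank 20, and its Smith normal form has invariant factors (1,1,1,1,1,1,1,1,1,1,1,1,1,1,1,1,1,1,1,2).

From H_k ≅ ker(∂_k) / im(∂_{k+1}) we obtain:

  H_0: rank C_0 − rank ∂_1 = 10 − 9 = 1, and the invariant factors of ∂_1 are all 1, so H_0 = Z.

(K is a triangulation of the Klein bottle.)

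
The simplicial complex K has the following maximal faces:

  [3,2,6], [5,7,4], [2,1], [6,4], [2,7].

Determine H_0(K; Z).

Take the total order 1 < 2 < 3 < 4 < 5 < 6 < 7 on the vertex set. Then K (dimension 2) consists of the simplices:

  0-simplices (7): [1], [2], [3], [4], [5], [6], [7]
  1-simplices (9): [1,2], [2,3], [2,6], [2,7], [3,6], [4,5], [4,6], [4,7], [5,7]
  2-simplices (2): [2,3,6], [4,5,7]

so the chain groups are C_0 ≅ Z^7, C_1 ≅ Z^9, C_2 ≅ Z^2.

Boundary ∂_1: C_1 → C_0 is given by ∂[p,q] = [q] − [p].
This gives a 7×9 integer matrix of rank 6; reducing to Smith normal form yields diagonal entries (1,1,1,1,1,1).

The boundary map ∂_2: C_2 → C_1 acts by ∂[p,q,r] = [q,r] − [p,r] + [p,q]. For instance
  ∂[2,3,6] = [3,6] − [2,6] + [2,3],
  ∂[4,5,7] = [5,7] − [4,7] + [4,5].
The 9×2 boundary matrix has rank 2 and Smith normal form diag(1,1).

Reading off H_k = ker ∂_k / im ∂_{k+1}:

  H_0: rank C_0 − rank ∂_1 = 7 − 6 = 1, and the invariant factors of ∂_1 are all 1, so H_0 ≅ Z.

H_0 ≅ Z.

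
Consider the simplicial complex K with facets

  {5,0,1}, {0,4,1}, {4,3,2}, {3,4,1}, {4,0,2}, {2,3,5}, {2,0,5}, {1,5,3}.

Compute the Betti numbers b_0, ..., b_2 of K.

b_0 = 1, b_1 = 0, b_2 = 1.

K has 6 vertices, 12 edges, 8 triangles.
rank ∂_0 = 0, rank ∂_1 = 5 ⇒ b_0 = 6 − 0 − 5 = 1; all invariant factors of ∂_1 are 1 so no torsion. So H_0 = Z.
rank ∂_1 = 5, rank ∂_2 = 7 ⇒ b_1 = 12 − 5 − 7 = 0; all invariant factors of ∂_2 are 1 so no torsion. So H_1 = 0.
rank ∂_2 = 7, rank ∂_3 = 0 ⇒ b_2 = 8 − 7 − 0 = 1. So H_2 = Z.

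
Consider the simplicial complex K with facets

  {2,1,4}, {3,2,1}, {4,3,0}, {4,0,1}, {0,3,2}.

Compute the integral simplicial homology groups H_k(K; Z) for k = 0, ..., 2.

H_0 ≅ Z,  H_1 ≅ Z,  H_2 = 0.

Fix the vertex order 0 < 1 < 2 < 3 < 4 and write every simplex with vertices in increasing order. Then dim K = 2 and the simplices of K are:

  0-simplices (5): [0], [1], [2], [3], [4]
  1-simplices (10): [0,1], [0,2], [0,3], [0,4], [1,2], [1,3], [1,4], [2,3], [2,4], [3,4]
  2-simplices (5): [0,1,4], [0,2,3], [0,3,4], [1,2,3], [1,2,4]

so the chain groups are C_0 ≅ Z^5, C_1 ≅ Z^10, C_2 ≅ Z^5.

The boundary map ∂_1: C_1 → C_0 sends each edge [p,q] (with p < q) to q − p. For instance
  ∂[0,2] = [2] − [0].
This gives a 5×10 integer matrix of rank 4; reducing to Smith normal form yields diagonal entries (1,1,1,1).

Boundary ∂_2: C_2 → C_1 maps a triangle to the signed sum of its edges. For instance
  ∂[0,1,4] = [1,4] − [0,4] + [0,1],
  ∂[0,3,4] = [3,4] − [0,4] + [0,3].
This gives a 10×5 integer matrix of rank 5; reducing to Smith normal form yields diagonal entries (1,1,1,1,1).

Now H_k = ker ∂_k / im ∂_{k+1}, so:

  H_0: rank C_0 − rank ∂_1 = 5 − 4 = 1, and the invariant factors of ∂_1 are all 1, so H_0 ≅ Z.
  H_1: rank ker ∂_1 − rank ∂_2 = (10 − 4) − 5 = 1, and the invariant factors of ∂_2 are all 1, so H_1 ≅ Z.
  H_2: rank ker ∂_2 − rank ∂_3 = (5 − 5) − 0 = 0, and there is no ∂_3, so H_2 ≅ 0.

As a check, the Euler characteristic is 5 − 10 + 5 = 0, which agrees with 1 − 1 + 0 = 0.
(K is a triangulation of the Möbius band.)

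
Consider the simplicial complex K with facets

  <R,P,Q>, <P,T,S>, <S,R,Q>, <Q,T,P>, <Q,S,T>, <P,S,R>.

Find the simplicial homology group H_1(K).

K has 5 vertices, 9 edges, 6 triangles.
rank ∂_1 = 4, rank ∂_2 = 5 ⇒ b_1 = 9 − 4 − 5 = 0; all invariant factors of ∂_2 are 1 so no torsion. So H_1 = 0.

H_1 = 0.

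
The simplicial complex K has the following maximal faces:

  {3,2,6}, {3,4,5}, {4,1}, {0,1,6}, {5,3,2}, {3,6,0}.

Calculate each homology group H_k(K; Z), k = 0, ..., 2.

Fix the vertex order 0 < 1 < 2 < 3 < 4 < 5 < 6 and write every simplex with vertices in increasing order. Then dim K = 2 and the simplices of K are:

  0-simplices (7): [0], [1], [2], [3], [4], [5], [6]
  1-simplices (12): [0,1], [0,3], [0,6], [1,4], [1,6], [2,3], [2,5], [2,6], [3,4], [3,5], [3,6], [4,5]
  2-simplices (5): [0,1,6], [0,3,6], [2,3,5], [2,3,6], [3,4,5]

so the chain groups are C_0 ≅ Z^7, C_1 ≅ Z^12, C_2 ≅ Z^5.

Boundary ∂_1: C_1 → C_0 maps an edge to its endpoints' difference, ∂[p,q] = q − p.
The 7×12 boundary matrix has rank 6 and Smith normal form diag(1,1,1,1,1,1).

Boundary ∂_2: C_2 → C_1 sends each 2-simplex [p,q,r] to [q,r] − [p,r] + [p,q]. For instance
  ∂[3,4,5] = [4,5] − [3,5] + [3,4],
  ∂[0,1,6] = [1,6] − [0,6] + [0,1].
This gives a 12×5 integer matrix of rank 5; reducing to Smith normal form yields diagonal entries (1,1,1,1,1).

Now H_k = ker ∂_k / im ∂_{k+1}, so:

  H_0: rank C_0 − rank ∂_1 = 7 − 6 = 1, and the invariant factors of ∂_1 are all 1, so H_0 = Z.
  H_1: rank ker ∂_1 − rank ∂_2 = (12 − 6) − 5 = 1, and the invariant factors of ∂_2 are all 1, so H_1 = Z.
  H_2: rank ker ∂_2 − rank ∂_3 = (5 − 5) − 0 = 0, and there is no ∂_3, so H_2 = 0.

As a check, the Euler characteristic is 7 − 12 + 5 = 0, which agrees with 1 − 1 + 0 = 0.

H_0 ≅ Z,  H_1 ≅ Z,  H_2 = 0.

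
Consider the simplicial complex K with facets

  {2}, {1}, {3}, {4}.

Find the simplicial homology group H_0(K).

H_0 = Z^4.

We work with the vertex ordering 1 < 2 < 3 < 4. The simplices of K, each written with vertices in increasing order, are:

  0-simplices (4): [1], [2], [3], [4]

giving chain groups C_0 ≅ Z^4.

Computing H_k = (kernel of ∂_k) / (image of ∂_{k+1}):

  H_0: rank C_0 − rank ∂_1 = 4 − 0 = 4, and there is no ∂_1, so H_0 = Z^4.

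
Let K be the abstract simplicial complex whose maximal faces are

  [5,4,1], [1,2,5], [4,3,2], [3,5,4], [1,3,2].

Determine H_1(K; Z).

H_1 = Z.

K has 5 vertices, 10 edges, 5 triangles.
rank ∂_1 = 4, rank ∂_2 = 5 ⇒ b_1 = 10 − 4 − 5 = 1; all invariant factors of ∂_2 are 1 so no torsion. So H_1 ≅ Z.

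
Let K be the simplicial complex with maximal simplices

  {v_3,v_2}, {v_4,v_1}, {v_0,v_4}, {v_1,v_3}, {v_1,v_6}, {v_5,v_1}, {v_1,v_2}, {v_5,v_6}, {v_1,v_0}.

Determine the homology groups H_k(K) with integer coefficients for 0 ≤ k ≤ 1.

Order the vertices as v_0 < v_1 < v_2 < v_3 < v_4 < v_5 < v_6. Listing each simplex with vertices in this order, K has dimension 1 with simplices:

  0-simplices (7): [v_0], [v_1], [v_2], [v_3], [v_4], [v_5], [v_6]
  1-simplices (9): [v_0,v_1], [v_0,v_4], [v_1,v_2], [v_1,v_3], [v_1,v_4], [v_1,v_5], [v_1,v_6], [v_2,v_3], [v_5,v_6]

so the chain groups are C_0 ≅ Z^7, C_1 ≅ Z^9.

Boundary ∂_1: C_1 → C_0 sends each edge [p,q] (with p < q) to q − p. For instance
  ∂[v_5,v_6] = [v_6] − [v_5].
The 7×9 boundary matrix has rank 6 and Smith normal form diag(1,1,1,1,1,1).

From H_k ≅ ker(∂_k) / im(∂_{k+1}) we obtain:

  H_0: rank C_0 − rank ∂_1 = 7 − 6 = 1, and the invariant factors of ∂_1 are all 1, so H_0 = Z.
  H_1: rank ker ∂_1 − rank ∂_2 = (9 − 6) − 0 = 3, and there is no ∂_2, so H_1 = Z^3.

H_0 ≅ Z,  H_1 ≅ Z^3.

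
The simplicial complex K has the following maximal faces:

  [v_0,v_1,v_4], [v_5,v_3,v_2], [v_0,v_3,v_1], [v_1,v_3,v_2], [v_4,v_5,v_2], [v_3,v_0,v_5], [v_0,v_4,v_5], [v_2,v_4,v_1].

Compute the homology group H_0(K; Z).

Order the vertices as v_0 < v_1 < v_2 < v_3 < v_4 < v_5. Listing each simplex with vertices in this order, K has dimension 2 with simplices:

  0-simplices (6): [v_0], [v_1], [v_2], [v_3], [v_4], [v_5]
  1-simplices (12): [v_0,v_1], [v_0,v_3], [v_0,v_4], [v_0,v_5], [v_1,v_2], [v_1,v_3], [v_1,v_4], [v_2,v_3], [v_2,v_4], [v_2,v_5], [v_3,v_5], [v_4,v_5]
  2-simplices (8): [v_0,v_1,v_3], [v_0,v_1,v_4], [v_0,v_3,v_5], [v_0,v_4,v_5], [v_1,v_2,v_3], [v_1,v_2,v_4], [v_2,v_3,v_5], [v_2,v_4,v_5]

giving chain groups C_0 ≅ Z^6, C_1 ≅ Z^12, C_2 ≅ Z^8.

Boundary ∂_1: C_1 → C_0 is given by ∂[p,q] = [q] − [p].
The resulting 6×12 matrix has rank 5, and its Smith normal form has invariant factors (1,1,1,1,1).

Boundary ∂_2: C_2 → C_1 acts by ∂[p,q,r] = [q,r] − [p,r] + [p,q]. For instance
  ∂[v_0,v_3,v_5] = [v_3,v_5] − [v_0,v_5] + [v_0,v_3],
  ∂[v_0,v_1,v_4] = [v_1,v_4] − [v_0,v_4] + [v_0,v_1].
The resulting 12×8 matrix has rank 7, and its Smith normal form has invariant factors (1,1,1,1,1,1,1).

From H_k ≅ ker(∂_k) / im(∂_{k+1}) we obtain:

  H_0: rank C_0 − rank ∂_1 = 6 − 5 = 1, and the invariant factors of ∂_1 are all 1, so H_0 = Z.

(K is a triangulation of the 2-sphere S^2.)

H_0 = Z.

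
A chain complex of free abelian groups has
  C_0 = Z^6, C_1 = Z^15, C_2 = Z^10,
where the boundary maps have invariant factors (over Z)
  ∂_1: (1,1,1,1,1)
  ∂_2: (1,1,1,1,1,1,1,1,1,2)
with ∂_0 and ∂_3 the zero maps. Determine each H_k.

H_0 ≅ Z,  H_1 ≅ Z/2,  H_2 = 0.

H_0: b_0 = 6 − 0 − 5 = 1; torsion from ∂_1 factors > 1: none. So H_0 ≅ Z.
H_1: b_1 = 15 − 5 − 10 = 0; torsion from ∂_2 factors > 1: [2]. So H_1 ≅ Z/2.
H_2: b_2 = 10 − 10 − 0 = 0; torsion from ∂_3 factors > 1: none. So H_2 ≅ 0.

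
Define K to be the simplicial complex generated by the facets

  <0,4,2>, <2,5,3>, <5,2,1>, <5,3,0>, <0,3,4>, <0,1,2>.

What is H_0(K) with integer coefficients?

Fix the vertex order 0 < 1 < 2 < 3 < 4 < 5 and write every simplex with vertices in increasing order. Then dim K = 2 and the simplices of K are:

  0-simplices (6): [0], [1], [2], [3], [4], [5]
  1-simplices (12): [0,1], [0,2], [0,3], [0,4], [0,5], [1,2], [1,5], [2,3], [2,4], [2,5], [3,4], [3,5]
  2-simplices (6): [0,1,2], [0,2,4], [0,3,4], [0,3,5], [1,2,5], [2,3,5]

so the chain groups are C_0 ≅ Z^6, C_1 ≅ Z^12, C_2 ≅ Z^6.

The boundary map ∂_1: C_1 → C_0 sends each edge [p,q] (with p < q) to q − p. For instance
  ∂[2,4] = [4] − [2].
This gives a 6×12 integer matrix of rank 5; reducing to Smith normal form yields diagonal entries (1,1,1,1,1).

The boundary map ∂_2: C_2 → C_1 acts by ∂[p,q,r] = [q,r] − [p,r] + [p,q]. For instance
  ∂[0,2,4] = [2,4] − [0,4] + [0,2],
  ∂[2,3,5] = [3,5] − [2,5] + [2,3].
As a 12×6 matrix over Z this has rank 6, with invariant factors (1,1,1,1,1,1).

Now H_k = ker ∂_k / im ∂_{k+1}, so:

  H_0: rank C_0 − rank ∂_1 = 6 − 5 = 1, and the invariant factors of ∂_1 are all 1, so H_0 = Z.

H_0 = Z.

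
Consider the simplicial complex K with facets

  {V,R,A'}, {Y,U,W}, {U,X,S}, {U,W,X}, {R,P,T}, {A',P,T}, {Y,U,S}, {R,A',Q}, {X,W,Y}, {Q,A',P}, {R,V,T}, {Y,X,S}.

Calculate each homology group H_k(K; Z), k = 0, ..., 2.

H_0 ≅ Z^2,  H_1 ≅ Z,  H_2 ≅ Z.

Order the vertices as P < Q < R < S < T < U < V < W < X < Y < A'. Listing each simplex with vertices in this order, K has dimension 2 with simplices:

  0-simplices (11): [P], [Q], [R], [S], [T], [U], [V], [W], [X], [Y], [A']
  1-simplices (21): [P,Q], [P,R], [P,T], [P,A'], [Q,R], [Q,A'], [R,T], [R,V], [R,A'], [S,U], [S,X], [S,Y], [T,V], [T,A'], [U,W], [U,X], [U,Y], [V,A'], [W,X], [W,Y], [X,Y]
  2-simplices (12): [P,Q,A'], [P,R,T], [P,T,A'], [Q,R,A'], [R,T,V], [R,V,A'], [S,U,X], [S,U,Y], [S,X,Y], [U,W,X], [U,W,Y], [W,X,Y]

giving chain groups C_0 ≅ Z^11, C_1 ≅ Z^21, C_2 ≅ Z^12.

Boundary ∂_1: C_1 → C_0 sends each edge [p,q] (with p < q) to q − p. For instance
  ∂[S,U] = [U] − [S].
The 11×21 boundary matrix has rank 9 and Smith normal form diag(1,1,1,1,1,1,1,1,1).

The boundary map ∂_2: C_2 → C_1 acts by ∂[p,q,r] = [q,r] − [p,r] + [p,q]. For instance
  ∂[U,W,X] = [W,X] − [U,X] + [U,W],
  ∂[W,X,Y] = [X,Y] − [W,Y] + [W,X].
The resulting 21×12 matrix has rank 11, and its Smith normal form has invariant factors (1,1,1,1,1,1,1,1,1,1,1).

Reading off H_k = ker ∂_k / im ∂_{k+1}:

  H_0: rank C_0 − rank ∂_1 = 11 − 9 = 2, and the invariant factors of ∂_1 are all 1, so H_0 = Z^2.
  H_1: rank ker ∂_1 − rank ∂_2 = (21 − 9) − 11 = 1, and the invariant factors of ∂_2 are all 1, so H_1 = Z.
  H_2: rank ker ∂_2 − rank ∂_3 = (12 − 11) − 0 = 1, and there is no ∂_3, so H_2 = Z.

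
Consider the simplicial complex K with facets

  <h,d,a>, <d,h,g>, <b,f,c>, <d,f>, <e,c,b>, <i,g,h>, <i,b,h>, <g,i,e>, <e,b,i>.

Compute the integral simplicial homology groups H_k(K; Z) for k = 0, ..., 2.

H_0 = Z,  H_1 = Z,  H_2 = 0.

K has 9 vertices, 17 edges, 8 triangles.
rank ∂_0 = 0, rank ∂_1 = 8 ⇒ b_0 = 9 − 0 − 8 = 1; all invariant factors of ∂_1 are 1 so no torsion. So H_0 = Z.
rank ∂_1 = 8, rank ∂_2 = 8 ⇒ b_1 = 17 − 8 − 8 = 1; all invariant factors of ∂_2 are 1 so no torsion. So H_1 = Z.
rank ∂_2 = 8, rank ∂_3 = 0 ⇒ b_2 = 8 − 8 − 0 = 0. So H_2 = 0.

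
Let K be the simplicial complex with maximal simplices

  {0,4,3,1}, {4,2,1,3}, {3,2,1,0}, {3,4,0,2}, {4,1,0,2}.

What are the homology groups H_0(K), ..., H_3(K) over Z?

Fix the vertex order 0 < 1 < 2 < 3 < 4 and write every simplex with vertices in increasing order. Then dim K = 3 and the simplices of K are:

  0-simplices (5): [0], [1], [2], [3], [4]
  1-simplices (10): [0,1], [0,2], [0,3], [0,4], [1,2], [1,3], [1,4], [2,3], [2,4], [3,4]
  2-simplices (10): [0,1,2], [0,1,3], [0,1,4], [0,2,3], [0,2,4], [0,3,4], [1,2,3], [1,2,4], [1,3,4], [2,3,4]
  3-simplices (5): [0,1,2,3], [0,1,2,4], [0,1,3,4], [0,2,3,4], [1,2,3,4]

Hence C_0 ≅ Z^5, C_1 ≅ Z^10, C_2 ≅ Z^10, C_3 ≅ Z^5.

∂_1: C_1 → C_0 maps an edge to its endpoints' difference, ∂[p,q] = q − p. For instance
  ∂[2,4] = [4] − [2].
This gives a 5×10 integer matrix of rank 4; reducing to Smith normal form yields diagonal entries (1,1,1,1).

∂_2: C_2 → C_1 sends each 2-simplex [p,q,r] to [q,r] − [p,r] + [p,q]. For instance
  ∂[1,2,3] = [2,3] − [1,3] + [1,2],
  ∂[0,1,2] = [1,2] − [0,2] + [0,1].
The resulting 10×10 matrix has rank 6, and its Smith normal form has invariant factors (1,1,1,1,1,1).

The boundary map ∂_3: C_3 → C_2 sends each 3-simplex σ to the alternating sum Σ_i (−1)^i (σ with its i-th vertex removed). For instance
  ∂[0,2,3,4] = [2,3,4] − [0,3,4] + [0,2,4] − [0,2,3],
  ∂[0,1,2,4] = [1,2,4] − [0,2,4] + [0,1,4] − [0,1,2].
The resulting 10×5 matrix has rank 4, and its Smith normal form has invariant factors (1,1,1,1).

Reading off H_k = ker ∂_k / im ∂_{k+1}:

  H_0: rank C_0 − rank ∂_1 = 5 − 4 = 1, and the invariant factors of ∂_1 are all 1, so H_0 = Z.
  H_1: rank ker ∂_1 − rank ∂_2 = (10 − 4) − 6 = 0, and the invariant factors of ∂_2 are all 1, so H_1 = 0.
  H_2: rank ker ∂_2 − rank ∂_3 = (10 − 6) − 4 = 0, and the invariant factors of ∂_3 are all 1, so H_2 = 0.
  H_3: rank ker ∂_3 − rank ∂_4 = (5 − 4) − 0 = 1, and there is no ∂_4, so H_3 = Z.

H_0 = Z,  H_1 = 0,  H_2 = 0,  H_3 = Z.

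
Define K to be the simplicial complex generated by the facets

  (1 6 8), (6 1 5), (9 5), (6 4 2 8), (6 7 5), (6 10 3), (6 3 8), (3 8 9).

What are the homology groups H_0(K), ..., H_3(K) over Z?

Order the vertices as 1 < 2 < 3 < 4 < 5 < 6 < 7 < 8 < 9 < 10. Listing each simplex with vertices in this order, K has dimension 3 with simplices:

  0-simplices (10): [1], [2], [3], [4], [5], [6], [7], [8], [9], [10]
  1-simplices (19): [1,5], [1,6], [1,8], [2,4], [2,6], [2,8], [3,6], [3,8], [3,9], [3,10], [4,6], [4,8], [5,6], [5,7], [5,9], [6,7], [6,8], [6,10], [8,9]
  2-simplices (10): [1,5,6], [1,6,8], [2,4,6], [2,4,8], [2,6,8], [3,6,8], [3,6,10], [3,8,9], [4,6,8], [5,6,7]
  3-simplices (1): [2,4,6,8]

so the chain groups are C_0 ≅ Z^10, C_1 ≅ Z^19, C_2 ≅ Z^10, C_3 ≅ Z^1.

The boundary map ∂_1: C_1 → C_0 maps an edge to its endpoints' difference, ∂[p,q] = q − p. For instance
  ∂[1,8] = [8] − [1].
The resulting 10×19 matrix has rank 9, and its Smith normal form has invariant factors (1,1,1,1,1,1,1,1,1).

∂_2: C_2 → C_1 sends each 2-simplex [p,q,r] to [q,r] − [p,r] + [p,q]. For instance
  ∂[3,6,8] = [6,8] − [3,8] + [3,6],
  ∂[3,6,10] = [6,10] − [3,10] + [3,6].
The 19×10 boundary matrix has rank 9 and Smith normal form diag(1,1,1,1,1,1,1,1,1).

∂_3: C_3 → C_2 sends each 3-simplex σ to the alternating sum Σ_i (−1)^i (σ with its i-th vertex removed). For instance
  ∂[2,4,6,8] = [4,6,8] − [2,6,8] + [2,4,8] − [2,4,6].
As a 10×1 matrix over Z this has rank 1, with invariant factors (1).

From H_k ≅ ker(∂_k) / im(∂_{k+1}) we obtain:

  H_0: rank C_0 − rank ∂_1 = 10 − 9 = 1, and the invariant factors of ∂_1 are all 1, so H_0 = Z.
  H_1: rank ker ∂_1 − rank ∂_2 = (19 − 9) − 9 = 1, and the invariant factors of ∂_2 are all 1, so H_1 = Z.
  H_2: rank ker ∂_2 − rank ∂_3 = (10 − 9) − 1 = 0, and the invariant factors of ∂_3 are all 1, so H_2 = 0.
  H_3: rank ker ∂_3 − rank ∂_4 = (1 − 1) − 0 = 0, and there is no ∂_4, so H_3 = 0.

As a check, the Euler characteristic is 10 − 19 + 10 − 1 = 0, which agrees with 1 − 1 + 0 − 0 = 0.

H_0 ≅ Z,  H_1 ≅ Z,  H_2 = 0,  H_3 = 0.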